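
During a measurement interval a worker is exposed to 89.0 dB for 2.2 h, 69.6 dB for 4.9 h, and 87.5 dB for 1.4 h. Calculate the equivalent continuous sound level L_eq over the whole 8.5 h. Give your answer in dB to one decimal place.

84.8 dB

L_eq = 10·log₁₀[(1/T)·Σ tᵢ·10^(Lᵢ/10)] with T = 8.5 h.
Σ tᵢ·10^(Lᵢ/10) = 2.2·10^(89.0/10) + 4.9·10^(69.6/10) + 1.4·10^(87.5/10) = 2.579e+09.
L_eq = 10·log₁₀(2.579e+09/8.5) = 84.82 dB.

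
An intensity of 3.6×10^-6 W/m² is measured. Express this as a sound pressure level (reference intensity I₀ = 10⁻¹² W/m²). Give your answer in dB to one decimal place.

L = 10·log₁₀(I/I₀) = 10·log₁₀(3.6×10^-6/10⁻¹²) = 10·log₁₀(3.6×10^6).
L = 10·(0.5563 + 6) = 65.56 dB.

65.6 dB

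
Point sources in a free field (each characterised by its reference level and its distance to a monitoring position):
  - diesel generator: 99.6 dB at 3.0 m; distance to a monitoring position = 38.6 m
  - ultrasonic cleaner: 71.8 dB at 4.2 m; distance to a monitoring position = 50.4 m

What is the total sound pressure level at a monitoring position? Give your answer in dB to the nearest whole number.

Apply inverse-square spreading to bring every level to the receiver, then sum 10^(L/10).
diesel generator: 99.6 − 20·log₁₀(38.6/3.0) = 99.6 − 22.19 = 77.41 dB.
ultrasonic cleaner: 71.8 − 20·log₁₀(50.4/4.2) = 71.8 − 21.58 = 50.22 dB.
Σ 10^(L/10) = 5.519e+07 → L_total = 10·log₁₀(5.519e+07) = 77.42 dB.

77 dB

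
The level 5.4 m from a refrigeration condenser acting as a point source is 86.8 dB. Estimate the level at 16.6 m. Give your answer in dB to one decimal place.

For a point source, L₂ = L₁ − 20·log₁₀(r₂/r₁).
L₂ = 86.8 − 20·log₁₀(16.6/5.4) = 86.8 − 9.754 = 77.05 dB.

77.0 dB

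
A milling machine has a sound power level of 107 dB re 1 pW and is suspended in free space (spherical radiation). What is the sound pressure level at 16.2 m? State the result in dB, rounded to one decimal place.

Free-field spherical radiation: L_p = L_w − 10·log₁₀(4π·r²), r = 16.2 m.
4π·r² = 3298 m², 10·log₁₀ of that is 35.182 dB.
L_p = 107 − 35.182 = 71.82 dB.

71.8 dB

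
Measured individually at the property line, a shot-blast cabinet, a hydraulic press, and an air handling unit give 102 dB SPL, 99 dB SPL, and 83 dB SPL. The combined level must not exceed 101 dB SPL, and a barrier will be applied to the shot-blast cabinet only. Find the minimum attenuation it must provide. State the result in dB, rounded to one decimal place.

Everything except the shot-blast cabinet sums to 10^(99/10) + 10^(83/10) = 8.143e+09 in linear terms, 99.11 dB SPL.
To meet 101 dB SPL overall, the treated shot-blast cabinet may contribute at most 10^(101/10) − 8.143e+09 = 4.446e+09, i.e. 96.48 dB SPL.
Required insertion loss = 102 − 96.48 = 5.52 dB.

5.5 dB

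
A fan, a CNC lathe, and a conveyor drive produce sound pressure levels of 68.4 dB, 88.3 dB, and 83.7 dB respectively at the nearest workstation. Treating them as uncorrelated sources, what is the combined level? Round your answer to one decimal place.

89.6 dB

Incoherent sources combine by intensity addition: L_total = 10·log₁₀(Σ 10^(L_i/10)).
Σ 10^(L/10) = 10^(68.4/10) + 10^(88.3/10) + 10^(83.7/10) = 9.174e+08.
L_total = 10·log₁₀(9.174e+08) = 89.63 dB.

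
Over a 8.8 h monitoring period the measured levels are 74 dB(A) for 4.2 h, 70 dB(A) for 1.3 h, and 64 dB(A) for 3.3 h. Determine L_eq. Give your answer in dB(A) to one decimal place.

The energy average is taken in the linear domain: L_eq = 10·log₁₀[(Σ tᵢ·10^(Lᵢ/10))/T], T = 8.8 h.
Σ tᵢ·10^(Lᵢ/10) = 4.2·10^(74/10) + 1.3·10^(70/10) + 3.3·10^(64/10) = 1.268e+08.
L_eq = 10·log₁₀(1.268e+08/8.8) = 71.59 dB(A).

71.6 dB(A)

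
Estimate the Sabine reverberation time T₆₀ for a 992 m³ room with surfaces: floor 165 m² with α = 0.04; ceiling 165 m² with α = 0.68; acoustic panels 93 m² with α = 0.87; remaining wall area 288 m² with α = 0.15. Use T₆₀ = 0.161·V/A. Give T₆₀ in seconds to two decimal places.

Summing Sᵢαᵢ: 165·0.04 + 165·0.68 + 93·0.87 + 288·0.15 = 242.91 m².
T₆₀ = 0.161·V/A = 0.161·992/242.91 = 0.657 s.

0.66 s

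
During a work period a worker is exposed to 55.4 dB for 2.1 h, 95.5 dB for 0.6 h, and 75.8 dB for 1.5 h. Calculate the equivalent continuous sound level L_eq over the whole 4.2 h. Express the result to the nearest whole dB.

The energy average is taken in the linear domain: L_eq = 10·log₁₀[(Σ tᵢ·10^(Lᵢ/10))/T], T = 4.2 h.
Σ tᵢ·10^(Lᵢ/10) = 2.1·10^(55.4/10) + 0.6·10^(95.5/10) + 1.5·10^(75.8/10) = 2.187e+09.
L_eq = 10·log₁₀(2.187e+09/4.2) = 87.17 dB.

87 dB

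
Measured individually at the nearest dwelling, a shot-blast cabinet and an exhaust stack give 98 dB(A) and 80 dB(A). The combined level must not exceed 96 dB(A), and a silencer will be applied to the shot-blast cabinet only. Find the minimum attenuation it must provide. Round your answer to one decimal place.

The untreated sources together contribute 10^(80/10) = 1.000e+08, i.e. 80.00 dB(A).
The limit corresponds to 10^(96/10) = 3.981e+09; subtracting the fixed part leaves 3.881e+09 for the shot-blast cabinet, i.e. 95.89 dB(A).
So the shot-blast cabinet must be reduced from 98 to 95.89 dB(A): IL = 2.11 dB.

2.1 dB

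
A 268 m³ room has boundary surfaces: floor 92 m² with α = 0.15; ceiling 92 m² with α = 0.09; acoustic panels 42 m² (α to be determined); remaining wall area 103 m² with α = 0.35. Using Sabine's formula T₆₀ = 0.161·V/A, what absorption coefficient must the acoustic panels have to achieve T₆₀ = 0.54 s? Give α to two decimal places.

0.52

A = 0.161·V/T₆₀ = 0.161·268/0.54 = 79.90 m² sabins.
Absorption from the other surfaces = 92·0.15 + 92·0.09 + 103·0.35 = 58.13 m², so the acoustic panels must supply 21.77 m² over 42 m².
α = 21.77/42 = 0.518.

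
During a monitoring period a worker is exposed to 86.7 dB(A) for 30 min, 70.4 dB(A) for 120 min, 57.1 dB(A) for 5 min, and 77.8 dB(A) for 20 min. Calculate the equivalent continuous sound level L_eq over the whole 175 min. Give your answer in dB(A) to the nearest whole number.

The energy average is taken in the linear domain: L_eq = 10·log₁₀[(Σ tᵢ·10^(Lᵢ/10))/T], T = 175 min.
Σ tᵢ·10^(Lᵢ/10) = 30·10^(86.7/10) + 120·10^(70.4/10) + 5·10^(57.1/10) + 20·10^(77.8/10) = 1.656e+10.
L_eq = 10·log₁₀(1.656e+10/175) = 79.76 dB(A).

80 dB(A)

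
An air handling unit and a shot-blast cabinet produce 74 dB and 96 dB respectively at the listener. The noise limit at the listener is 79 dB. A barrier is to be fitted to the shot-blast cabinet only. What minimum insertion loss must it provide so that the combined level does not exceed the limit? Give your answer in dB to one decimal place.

The untreated sources together contribute 10^(74/10) = 2.512e+07, i.e. 74.00 dB.
The limit corresponds to 10^(79/10) = 7.943e+07; subtracting the fixed part leaves 5.431e+07 for the shot-blast cabinet, i.e. 77.35 dB.
So the shot-blast cabinet must be reduced from 96 to 77.35 dB: IL = 18.65 dB.

18.7 dB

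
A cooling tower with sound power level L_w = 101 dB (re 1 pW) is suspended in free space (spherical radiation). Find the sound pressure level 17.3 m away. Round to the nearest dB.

L_p = L_w − 10·log₁₀(4π·r²) with r = 17.3 m.
4π·r² = 3761 m², 10·log₁₀ of that is 35.753 dB.
L_p = 101 − 35.753 = 65.25 dB.

65 dB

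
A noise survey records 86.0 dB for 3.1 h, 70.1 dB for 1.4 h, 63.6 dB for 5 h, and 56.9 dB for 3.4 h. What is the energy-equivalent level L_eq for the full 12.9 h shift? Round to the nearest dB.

Weight each interval's intensity by its duration and average over T = 12.9 h:
Σ tᵢ·10^(Lᵢ/10) = 3.1·10^(86.0/10) + 1.4·10^(70.1/10) + 5·10^(63.6/10) + 3.4·10^(56.9/10) = 1.262e+09.
L_eq = 10·log₁₀(1.262e+09/12.9) = 79.90 dB.

80 dB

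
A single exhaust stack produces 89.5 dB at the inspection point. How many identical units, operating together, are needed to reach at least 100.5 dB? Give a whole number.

The shortfall is 100.5 − 89.5 = 11.0 dB, and N units add 10·log₁₀ N, so need 10·log₁₀ N ≥ 11.0.
N ≥ 10^(11.0/10) = 12.589, so N = 13.

13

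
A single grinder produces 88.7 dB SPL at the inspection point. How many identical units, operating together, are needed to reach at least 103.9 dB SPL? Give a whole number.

N identical sources give L₁ + 10·log₁₀ N, so require 10·log₁₀ N ≥ 103.9 − 88.7 = 15.2 dB.
N ≥ 10^(15.2/10) = 33.113, so N = 34.

34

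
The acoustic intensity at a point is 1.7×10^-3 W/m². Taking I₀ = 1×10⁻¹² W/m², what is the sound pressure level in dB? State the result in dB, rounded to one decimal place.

L = 10·log₁₀(I/I₀) = 10·log₁₀(1.7×10^-3/10⁻¹²) = 10·log₁₀(1.7×10^9).
L = 10·(0.2304 + 9) = 92.30 dB.

92.3 dB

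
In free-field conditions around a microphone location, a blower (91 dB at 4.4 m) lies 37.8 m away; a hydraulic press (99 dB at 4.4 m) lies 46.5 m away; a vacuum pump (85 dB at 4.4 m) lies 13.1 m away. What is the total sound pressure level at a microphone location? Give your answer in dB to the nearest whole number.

81 dB

Propagate each source to the receiver with L = L_ref − 20·log₁₀(r/r_ref), then add intensities.
blower: 91 − 20·log₁₀(37.8/4.4) = 91 − 18.68 = 72.32 dB.
hydraulic press: 99 − 20·log₁₀(46.5/4.4) = 99 − 20.48 = 78.52 dB.
vacuum pump: 85 − 20·log₁₀(13.1/4.4) = 85 − 9.48 = 75.52 dB.
Σ 10^(L/10) = 1.239e+08 → L_total = 10·log₁₀(1.239e+08) = 80.93 dB.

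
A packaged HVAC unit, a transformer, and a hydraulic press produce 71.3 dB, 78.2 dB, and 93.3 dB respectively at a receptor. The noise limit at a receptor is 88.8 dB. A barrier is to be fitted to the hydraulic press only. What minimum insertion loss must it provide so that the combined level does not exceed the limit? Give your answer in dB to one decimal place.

Everything except the hydraulic press sums to 10^(71.3/10) + 10^(78.2/10) = 7.956e+07 in linear terms, 79.01 dB.
To meet 88.8 dB overall, the treated hydraulic press may contribute at most 10^(88.8/10) − 7.956e+07 = 6.790e+08, i.e. 88.32 dB.
So the hydraulic press must be reduced from 93.3 to 88.32 dB: IL = 4.98 dB.

5.0 dB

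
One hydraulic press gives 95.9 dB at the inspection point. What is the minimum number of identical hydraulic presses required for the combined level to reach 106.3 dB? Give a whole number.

11

The shortfall is 106.3 − 95.9 = 10.4 dB, and N units add 10·log₁₀ N, so need 10·log₁₀ N ≥ 10.4.
N ≥ 10^(10.4/10) = 10.965, so N = 11.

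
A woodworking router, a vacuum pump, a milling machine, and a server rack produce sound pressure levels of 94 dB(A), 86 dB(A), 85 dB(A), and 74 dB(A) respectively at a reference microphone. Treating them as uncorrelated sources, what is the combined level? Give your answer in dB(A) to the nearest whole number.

For uncorrelated sources the intensities add, so convert each level to linear form, sum, and take 10·log₁₀ of the total.
Σ 10^(L/10) = 10^(94/10) + 10^(86/10) + 10^(85/10) + 10^(74/10) = 3.251e+09.
L_total = 10·log₁₀(3.251e+09) = 95.12 dB(A).

95 dB(A)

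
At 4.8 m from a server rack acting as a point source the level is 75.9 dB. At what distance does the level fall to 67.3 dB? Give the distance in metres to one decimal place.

Point-source spreading drops the level by 20·log₁₀(r₂/r₁); inverting, r₂/r₁ = 10^(ΔL/20).
r₂ = 4.8·10^((75.9−67.3)/20) = 4.8·10^(8.6/20) = 12.92 m.

12.9 m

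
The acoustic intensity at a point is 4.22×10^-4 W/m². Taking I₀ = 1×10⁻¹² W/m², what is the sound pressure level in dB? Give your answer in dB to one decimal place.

86.3 dB

L = 10·log₁₀(I/I₀) = 10·log₁₀(4.22×10^-4/10⁻¹²) = 10·log₁₀(4.22×10^8).
L = 10·(0.6253 + 8) = 86.25 dB.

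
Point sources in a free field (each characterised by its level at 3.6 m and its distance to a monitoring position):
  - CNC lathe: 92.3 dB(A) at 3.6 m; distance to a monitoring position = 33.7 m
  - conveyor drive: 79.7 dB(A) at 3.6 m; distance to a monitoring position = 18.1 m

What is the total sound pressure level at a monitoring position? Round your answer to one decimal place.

73.6 dB(A)

Apply inverse-square spreading to bring every level to the receiver, then sum 10^(L/10).
CNC lathe: 92.3 − 20·log₁₀(33.7/3.6) = 92.3 − 19.43 = 72.87 dB(A).
conveyor drive: 79.7 − 20·log₁₀(18.1/3.6) = 79.7 − 14.03 = 65.67 dB(A).
Σ 10^(L/10) = 2.307e+07 → L_total = 10·log₁₀(2.307e+07) = 73.63 dB(A).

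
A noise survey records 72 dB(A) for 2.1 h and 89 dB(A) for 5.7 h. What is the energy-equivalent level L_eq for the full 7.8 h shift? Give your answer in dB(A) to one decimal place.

87.7 dB(A)

L_eq = 10·log₁₀[(1/T)·Σ tᵢ·10^(Lᵢ/10)] with T = 7.8 h.
Σ tᵢ·10^(Lᵢ/10) = 2.1·10^(72/10) + 5.7·10^(89/10) = 4.561e+09.
L_eq = 10·log₁₀(4.561e+09/7.8) = 87.67 dB(A).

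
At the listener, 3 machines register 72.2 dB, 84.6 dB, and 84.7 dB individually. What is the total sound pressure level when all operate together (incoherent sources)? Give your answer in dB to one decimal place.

For uncorrelated sources the intensities add, so convert each level to linear form, sum, and take 10·log₁₀ of the total.
Σ 10^(L/10) = 10^(72.2/10) + 10^(84.6/10) + 10^(84.7/10) = 6.001e+08.
L_total = 10·log₁₀(6.001e+08) = 87.78 dB.

87.8 dB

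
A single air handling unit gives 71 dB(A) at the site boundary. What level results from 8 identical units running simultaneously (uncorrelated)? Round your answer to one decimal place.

L_total = L₁ + 10·log₁₀ N for N identical incoherent sources.
L_total = 71 + 10·log₁₀(8) = 71 + 9.031 = 80.03 dB(A).

80.0 dB(A)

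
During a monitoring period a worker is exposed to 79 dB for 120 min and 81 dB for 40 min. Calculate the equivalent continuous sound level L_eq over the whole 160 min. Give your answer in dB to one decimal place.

79.6 dB

L_eq = 10·log₁₀[(1/T)·Σ tᵢ·10^(Lᵢ/10)] with T = 160 min.
Σ tᵢ·10^(Lᵢ/10) = 120·10^(79/10) + 40·10^(81/10) = 1.457e+10.
L_eq = 10·log₁₀(1.457e+10/160) = 79.59 dB.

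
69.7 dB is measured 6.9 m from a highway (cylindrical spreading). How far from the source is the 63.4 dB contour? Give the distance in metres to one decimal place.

29.4 m

For a line source L₁ − L₂ = 10·log₁₀(r₂/r₁), so r₂ = r₁·10^((L₁−L₂)/10).
r₂ = 6.9·10^((69.7−63.4)/10) = 6.9·10^(6.3/10) = 29.43 m.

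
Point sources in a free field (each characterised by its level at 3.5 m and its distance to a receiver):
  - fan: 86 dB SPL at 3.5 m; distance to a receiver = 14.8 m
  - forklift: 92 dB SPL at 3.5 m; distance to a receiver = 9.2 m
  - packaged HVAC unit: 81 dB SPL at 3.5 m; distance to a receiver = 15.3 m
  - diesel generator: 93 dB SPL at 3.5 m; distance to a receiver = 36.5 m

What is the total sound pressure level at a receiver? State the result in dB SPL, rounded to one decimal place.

84.4 dB SPL

Apply inverse-square spreading to bring every level to the receiver, then sum 10^(L/10).
fan: 86 − 20·log₁₀(14.8/3.5) = 86 − 12.52 = 73.48 dB SPL.
forklift: 92 − 20·log₁₀(9.2/3.5) = 92 − 8.39 = 83.61 dB SPL.
packaged HVAC unit: 81 − 20·log₁₀(15.3/3.5) = 81 − 12.81 = 68.19 dB SPL.
diesel generator: 93 − 20·log₁₀(36.5/3.5) = 93 − 20.36 = 72.64 dB SPL.
Σ 10^(L/10) = 2.766e+08 → L_total = 10·log₁₀(2.766e+08) = 84.42 dB SPL.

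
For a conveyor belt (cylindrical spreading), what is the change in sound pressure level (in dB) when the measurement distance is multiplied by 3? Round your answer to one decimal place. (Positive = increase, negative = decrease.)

-4.8 dB

Line-source spreading: ΔL = −10·log₁₀(r₂/r₁).
ΔL = −10·log₁₀(3) = -4.77 dB.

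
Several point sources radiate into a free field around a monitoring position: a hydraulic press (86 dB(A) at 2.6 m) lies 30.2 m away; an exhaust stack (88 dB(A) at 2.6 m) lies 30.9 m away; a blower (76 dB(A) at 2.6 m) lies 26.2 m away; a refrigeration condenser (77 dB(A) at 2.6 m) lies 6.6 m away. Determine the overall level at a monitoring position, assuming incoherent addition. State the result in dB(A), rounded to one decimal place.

71.9 dB(A)

Propagate each source to the receiver with L = L_ref − 20·log₁₀(r/r_ref), then add intensities.
hydraulic press: 86 − 20·log₁₀(30.2/2.6) = 86 − 21.30 = 64.70 dB(A).
exhaust stack: 88 − 20·log₁₀(30.9/2.6) = 88 − 21.50 = 66.50 dB(A).
blower: 76 − 20·log₁₀(26.2/2.6) = 76 − 20.07 = 55.93 dB(A).
refrigeration condenser: 77 − 20·log₁₀(6.6/2.6) = 77 − 8.09 = 68.91 dB(A).
Σ 10^(L/10) = 1.559e+07 → L_total = 10·log₁₀(1.559e+07) = 71.93 dB(A).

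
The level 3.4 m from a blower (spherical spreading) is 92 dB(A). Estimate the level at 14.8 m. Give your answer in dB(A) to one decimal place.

Spherical spreading from a point source gives a 20·log₁₀(r₂/r₁) drop.
L₂ = 92 − 20·log₁₀(14.8/3.4) = 92 − 12.776 = 79.22 dB(A).

79.2 dB(A)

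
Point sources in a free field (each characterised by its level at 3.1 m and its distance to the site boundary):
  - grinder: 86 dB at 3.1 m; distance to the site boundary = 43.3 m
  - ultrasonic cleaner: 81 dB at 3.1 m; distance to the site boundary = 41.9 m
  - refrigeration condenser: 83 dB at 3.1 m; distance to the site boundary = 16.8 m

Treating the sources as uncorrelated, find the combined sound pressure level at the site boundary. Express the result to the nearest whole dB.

70 dB

First find each source's level at the receiver (point-source: −20·log₁₀(r/r_ref)), then combine on an intensity basis.
grinder: 86 − 20·log₁₀(43.3/3.1) = 86 − 22.90 = 63.10 dB.
ultrasonic cleaner: 81 − 20·log₁₀(41.9/3.1) = 81 − 22.62 = 58.38 dB.
refrigeration condenser: 83 − 20·log₁₀(16.8/3.1) = 83 − 14.68 = 68.32 dB.
Σ 10^(L/10) = 9.523e+06 → L_total = 10·log₁₀(9.523e+06) = 69.79 dB.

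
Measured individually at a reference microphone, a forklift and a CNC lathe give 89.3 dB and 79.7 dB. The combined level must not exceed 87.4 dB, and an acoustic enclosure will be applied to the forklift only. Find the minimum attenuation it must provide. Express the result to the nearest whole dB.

3 dB

Fixed contribution from the other source: Σ 10^(L/10) = 10^(79.7/10) = 9.333e+07 (79.70 dB).
To meet 87.4 dB overall, the treated forklift may contribute at most 10^(87.4/10) − 9.333e+07 = 4.562e+08, i.e. 86.59 dB.
Required insertion loss = 89.3 − 86.59 = 2.71 dB.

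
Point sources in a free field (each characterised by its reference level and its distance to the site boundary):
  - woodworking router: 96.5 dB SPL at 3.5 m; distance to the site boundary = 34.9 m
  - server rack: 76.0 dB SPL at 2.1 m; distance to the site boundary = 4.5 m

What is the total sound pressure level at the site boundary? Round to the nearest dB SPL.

77 dB SPL

First find each source's level at the receiver (point-source: −20·log₁₀(r/r_ref)), then combine on an intensity basis.
woodworking router: 96.5 − 20·log₁₀(34.9/3.5) = 96.5 − 19.98 = 76.52 dB SPL.
server rack: 76.0 − 20·log₁₀(4.5/2.1) = 76.0 − 6.62 = 69.38 dB SPL.
Σ 10^(L/10) = 5.359e+07 → L_total = 10·log₁₀(5.359e+07) = 77.29 dB SPL.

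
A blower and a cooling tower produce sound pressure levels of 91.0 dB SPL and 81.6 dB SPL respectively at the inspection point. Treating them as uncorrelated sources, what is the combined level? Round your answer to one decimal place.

91.5 dB SPL

Incoherent sources combine by intensity addition: L_total = 10·log₁₀(Σ 10^(L_i/10)).
Σ 10^(L/10) = 10^(91.0/10) + 10^(81.6/10) = 1.403e+09.
L_total = 10·log₁₀(1.403e+09) = 91.47 dB SPL.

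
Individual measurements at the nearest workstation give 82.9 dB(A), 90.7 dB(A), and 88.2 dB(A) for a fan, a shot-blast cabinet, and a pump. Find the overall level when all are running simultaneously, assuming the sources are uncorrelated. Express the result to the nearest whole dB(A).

Incoherent sources combine by intensity addition: L_total = 10·log₁₀(Σ 10^(L_i/10)).
Σ 10^(L/10) = 10^(82.9/10) + 10^(90.7/10) + 10^(88.2/10) = 2.031e+09.
L_total = 10·log₁₀(2.031e+09) = 93.08 dB(A).

93 dB(A)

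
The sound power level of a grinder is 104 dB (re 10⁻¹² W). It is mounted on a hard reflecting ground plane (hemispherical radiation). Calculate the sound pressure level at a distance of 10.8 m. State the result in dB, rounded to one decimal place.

75.3 dB

L_p = L_w − 10·log₁₀(2π·r²) with r = 10.8 m.
2π·r² = 732.9 m², 10·log₁₀ of that is 28.650 dB.
L_p = 104 − 28.650 = 75.35 dB.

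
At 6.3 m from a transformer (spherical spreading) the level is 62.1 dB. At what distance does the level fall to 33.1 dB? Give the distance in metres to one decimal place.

Point-source spreading drops the level by 20·log₁₀(r₂/r₁); inverting, r₂/r₁ = 10^(ΔL/20).
r₂ = 6.3·10^((62.1−33.1)/20) = 6.3·10^(29.0/20) = 177.56 m.

177.6 m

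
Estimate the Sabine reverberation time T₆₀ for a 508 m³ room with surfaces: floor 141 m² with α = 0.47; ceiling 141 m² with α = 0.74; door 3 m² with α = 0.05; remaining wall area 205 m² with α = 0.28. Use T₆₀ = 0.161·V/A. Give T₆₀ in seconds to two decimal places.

0.36 s

A = Σ Sᵢαᵢ = 141·0.47 + 141·0.74 + 3·0.05 + 205·0.28 = 228.16 m².
T₆₀ = 0.161·V/A = 0.161·508/228.16 = 0.358 s.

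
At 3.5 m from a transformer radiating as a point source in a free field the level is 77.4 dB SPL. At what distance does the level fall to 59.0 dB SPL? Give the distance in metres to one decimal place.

For a point source L₁ − L₂ = 20·log₁₀(r₂/r₁), so r₂ = r₁·10^((L₁−L₂)/20).
r₂ = 3.5·10^((77.4−59.0)/20) = 3.5·10^(18.4/20) = 29.11 m.

29.1 m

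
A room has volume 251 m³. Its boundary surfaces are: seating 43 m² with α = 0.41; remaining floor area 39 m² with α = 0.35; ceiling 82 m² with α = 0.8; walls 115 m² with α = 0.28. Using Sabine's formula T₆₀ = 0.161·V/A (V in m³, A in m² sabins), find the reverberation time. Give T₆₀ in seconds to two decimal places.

0.31 s

A = Σ Sᵢαᵢ = 43·0.41 + 39·0.35 + 82·0.8 + 115·0.28 = 129.08 m².
T₆₀ = 0.161 × 251 / 129.08 = 0.313 s.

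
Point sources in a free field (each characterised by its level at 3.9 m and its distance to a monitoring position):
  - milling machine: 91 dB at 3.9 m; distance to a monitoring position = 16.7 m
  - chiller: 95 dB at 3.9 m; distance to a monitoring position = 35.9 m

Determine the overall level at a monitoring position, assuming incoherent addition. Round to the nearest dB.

80 dB

Apply inverse-square spreading to bring every level to the receiver, then sum 10^(L/10).
milling machine: 91 − 20·log₁₀(16.7/3.9) = 91 − 12.63 = 78.37 dB.
chiller: 95 − 20·log₁₀(35.9/3.9) = 95 − 19.28 = 75.72 dB.
Σ 10^(L/10) = 1.060e+08 → L_total = 10·log₁₀(1.060e+08) = 80.25 dB.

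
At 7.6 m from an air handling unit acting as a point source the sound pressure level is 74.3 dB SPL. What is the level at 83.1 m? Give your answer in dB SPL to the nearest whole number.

Spherical spreading from a point source gives a 20·log₁₀(r₂/r₁) drop.
L₂ = 74.3 − 20·log₁₀(83.1/7.6) = 74.3 − 20.776 = 53.52 dB SPL.

54 dB SPL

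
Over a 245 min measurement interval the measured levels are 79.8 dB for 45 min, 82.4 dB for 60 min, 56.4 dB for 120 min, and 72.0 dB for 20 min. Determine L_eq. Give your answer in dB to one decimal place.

77.9 dB

The energy average is taken in the linear domain: L_eq = 10·log₁₀[(Σ tᵢ·10^(Lᵢ/10))/T], T = 245 min.
Σ tᵢ·10^(Lᵢ/10) = 45·10^(79.8/10) + 60·10^(82.4/10) + 120·10^(56.4/10) + 20·10^(72.0/10) = 1.509e+10.
L_eq = 10·log₁₀(1.509e+10/245) = 77.90 dB.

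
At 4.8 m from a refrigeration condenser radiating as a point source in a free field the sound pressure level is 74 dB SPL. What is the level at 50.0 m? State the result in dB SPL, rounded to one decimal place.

For a point source, L₂ = L₁ − 20·log₁₀(r₂/r₁).
L₂ = 74 − 20·log₁₀(50.0/4.8) = 74 − 20.355 = 53.65 dB SPL.

53.6 dB SPL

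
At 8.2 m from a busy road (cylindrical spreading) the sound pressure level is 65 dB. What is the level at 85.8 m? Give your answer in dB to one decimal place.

54.8 dB

Line-source attenuation: ΔL = 10·log₁₀(r₂/r₁) = 10·log₁₀(85.8/8.2) = 10.197 dB.
L₂ = 65 − 10·log₁₀(85.8/8.2) = 65 − 10.197 = 54.80 dB.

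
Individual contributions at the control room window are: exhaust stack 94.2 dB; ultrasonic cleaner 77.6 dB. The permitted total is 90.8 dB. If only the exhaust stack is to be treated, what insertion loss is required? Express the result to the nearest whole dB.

The untreated sources together contribute 10^(77.6/10) = 5.754e+07, i.e. 77.60 dB.
The limit corresponds to 10^(90.8/10) = 1.202e+09; subtracting the fixed part leaves 1.145e+09 for the exhaust stack, i.e. 90.59 dB.
Required insertion loss = 94.2 − 90.59 = 3.61 dB.

4 dB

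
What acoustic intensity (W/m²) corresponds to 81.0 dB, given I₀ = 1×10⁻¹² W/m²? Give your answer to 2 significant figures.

0.00013 W/m²

L = 10·log₁₀(I/I₀) ⇒ I = I₀·10^(L/10) = 10⁻¹² × 10^8.10.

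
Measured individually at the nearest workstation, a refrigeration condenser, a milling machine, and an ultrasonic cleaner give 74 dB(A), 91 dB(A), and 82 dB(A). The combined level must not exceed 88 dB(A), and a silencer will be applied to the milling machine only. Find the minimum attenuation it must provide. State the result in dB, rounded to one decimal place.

4.5 dB

The untreated sources together contribute 10^(74/10) + 10^(82/10) = 1.836e+08, i.e. 82.64 dB(A).
The limit corresponds to 10^(88/10) = 6.310e+08; subtracting the fixed part leaves 4.473e+08 for the milling machine, i.e. 86.51 dB(A).
Required insertion loss = 91 − 86.51 = 4.49 dB.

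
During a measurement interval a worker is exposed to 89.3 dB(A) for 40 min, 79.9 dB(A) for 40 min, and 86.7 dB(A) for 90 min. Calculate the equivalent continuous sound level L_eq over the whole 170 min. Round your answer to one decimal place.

86.7 dB(A)

L_eq = 10·log₁₀[(1/T)·Σ tᵢ·10^(Lᵢ/10)] with T = 170 min.
Σ tᵢ·10^(Lᵢ/10) = 40·10^(89.3/10) + 40·10^(79.9/10) + 90·10^(86.7/10) = 8.005e+10.
L_eq = 10·log₁₀(8.005e+10/170) = 86.73 dB(A).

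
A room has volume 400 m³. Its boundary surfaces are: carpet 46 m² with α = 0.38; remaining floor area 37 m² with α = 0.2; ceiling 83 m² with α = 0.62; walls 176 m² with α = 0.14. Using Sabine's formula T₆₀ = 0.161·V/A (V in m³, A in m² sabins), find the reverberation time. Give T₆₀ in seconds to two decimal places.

0.64 s

A = Σ Sᵢαᵢ = 46·0.38 + 37·0.2 + 83·0.62 + 176·0.14 = 100.98 m².
T₆₀ = 0.161·V/A = 0.161·400/100.98 = 0.638 s.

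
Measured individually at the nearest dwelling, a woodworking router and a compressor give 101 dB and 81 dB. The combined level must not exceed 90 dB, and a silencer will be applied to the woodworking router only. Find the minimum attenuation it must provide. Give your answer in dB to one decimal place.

11.6 dB

The untreated sources together contribute 10^(81/10) = 1.259e+08, i.e. 81.00 dB.
To meet 90 dB overall, the treated woodworking router may contribute at most 10^(90/10) − 1.259e+08 = 8.741e+08, i.e. 89.42 dB.
Required insertion loss = 101 − 89.42 = 11.58 dB.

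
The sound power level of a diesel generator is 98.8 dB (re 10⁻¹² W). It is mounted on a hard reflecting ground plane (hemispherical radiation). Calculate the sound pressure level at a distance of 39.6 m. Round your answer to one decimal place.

58.9 dB

L_p = L_w − 10·log₁₀(2π·r²) with r = 39.6 m.
2π·r² = 9853 m², 10·log₁₀ of that is 39.936 dB.
L_p = 98.8 − 39.936 = 58.86 dB.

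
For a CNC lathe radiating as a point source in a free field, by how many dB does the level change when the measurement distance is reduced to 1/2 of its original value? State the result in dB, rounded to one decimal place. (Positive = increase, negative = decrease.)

+6.0 dB

A point source loses 6 dB per doubling of distance; generally ΔL = −20·log₁₀(r₂/r₁).
ΔL = −20·log₁₀(0.5) = +6.02 dB.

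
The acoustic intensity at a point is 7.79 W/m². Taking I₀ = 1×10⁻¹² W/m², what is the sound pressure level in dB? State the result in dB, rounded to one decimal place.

128.9 dB

Dividing by I₀ shifts the exponent by 12: I/I₀ = 7.79×10^12.
L = 10·(0.8915 + 12) = 128.92 dB.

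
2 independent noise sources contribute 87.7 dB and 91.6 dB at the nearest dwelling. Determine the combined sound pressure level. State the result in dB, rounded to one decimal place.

For uncorrelated sources the intensities add, so convert each level to linear form, sum, and take 10·log₁₀ of the total.
Σ 10^(L/10) = 10^(87.7/10) + 10^(91.6/10) = 2.034e+09.
L_total = 10·log₁₀(2.034e+09) = 93.08 dB.

93.1 dB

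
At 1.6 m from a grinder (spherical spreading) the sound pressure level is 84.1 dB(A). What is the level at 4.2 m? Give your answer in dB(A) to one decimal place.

75.7 dB(A)

For a point source, L₂ = L₁ − 20·log₁₀(r₂/r₁).
L₂ = 84.1 − 20·log₁₀(4.2/1.6) = 84.1 − 8.383 = 75.72 dB(A).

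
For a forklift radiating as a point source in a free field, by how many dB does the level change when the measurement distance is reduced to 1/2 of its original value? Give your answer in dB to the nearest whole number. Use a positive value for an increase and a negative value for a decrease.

With spherical spreading the level changes by −20·log₁₀(r₂/r₁).
ΔL = −20·log₁₀(0.5) = +6.02 dB.

+6 dB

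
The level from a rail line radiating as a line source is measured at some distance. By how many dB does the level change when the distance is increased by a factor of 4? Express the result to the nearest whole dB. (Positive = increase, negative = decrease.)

-6 dB

A line source loses 3 dB per doubling of distance; generally ΔL = −10·log₁₀(r₂/r₁).
ΔL = −10·log₁₀(4) = -6.02 dB.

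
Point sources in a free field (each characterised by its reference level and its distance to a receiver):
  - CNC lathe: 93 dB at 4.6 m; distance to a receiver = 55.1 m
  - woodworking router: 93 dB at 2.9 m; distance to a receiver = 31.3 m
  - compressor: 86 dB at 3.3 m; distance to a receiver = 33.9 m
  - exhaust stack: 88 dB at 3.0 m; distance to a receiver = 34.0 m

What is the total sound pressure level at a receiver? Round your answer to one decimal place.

Apply inverse-square spreading to bring every level to the receiver, then sum 10^(L/10).
CNC lathe: 93 − 20·log₁₀(55.1/4.6) = 93 − 21.57 = 71.43 dB.
woodworking router: 93 − 20·log₁₀(31.3/2.9) = 93 − 20.66 = 72.34 dB.
compressor: 86 − 20·log₁₀(33.9/3.3) = 86 − 20.23 = 65.77 dB.
exhaust stack: 88 − 20·log₁₀(34.0/3.0) = 88 − 21.09 = 66.91 dB.
Σ 10^(L/10) = 3.972e+07 → L_total = 10·log₁₀(3.972e+07) = 75.99 dB.

76.0 dB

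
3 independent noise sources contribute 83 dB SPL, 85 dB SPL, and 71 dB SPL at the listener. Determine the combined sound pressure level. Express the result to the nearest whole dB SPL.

87 dB SPL

For uncorrelated sources the intensities add, so convert each level to linear form, sum, and take 10·log₁₀ of the total.
Σ 10^(L/10) = 10^(83/10) + 10^(85/10) + 10^(71/10) = 5.283e+08.
L_total = 10·log₁₀(5.283e+08) = 87.23 dB SPL.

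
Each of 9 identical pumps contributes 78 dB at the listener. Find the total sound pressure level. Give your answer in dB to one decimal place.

87.5 dB

L_total = L₁ + 10·log₁₀ N for N identical incoherent sources.
L_total = 78 + 10·log₁₀(9) = 78 + 9.542 = 87.54 dB.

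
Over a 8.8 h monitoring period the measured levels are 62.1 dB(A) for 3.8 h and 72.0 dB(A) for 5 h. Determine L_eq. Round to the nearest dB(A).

70 dB(A)

The energy average is taken in the linear domain: L_eq = 10·log₁₀[(Σ tᵢ·10^(Lᵢ/10))/T], T = 8.8 h.
Σ tᵢ·10^(Lᵢ/10) = 3.8·10^(62.1/10) + 5·10^(72.0/10) = 8.541e+07.
L_eq = 10·log₁₀(8.541e+07/8.8) = 69.87 dB(A).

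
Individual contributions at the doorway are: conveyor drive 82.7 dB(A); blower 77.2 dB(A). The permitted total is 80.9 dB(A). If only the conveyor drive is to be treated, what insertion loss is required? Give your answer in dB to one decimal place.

4.2 dB

Fixed contribution from the other source: Σ 10^(L/10) = 10^(77.2/10) = 5.248e+07 (77.20 dB(A)).
The limit corresponds to 10^(80.9/10) = 1.230e+08; subtracting the fixed part leaves 7.055e+07 for the conveyor drive, i.e. 78.48 dB(A).
Required insertion loss = 82.7 − 78.48 = 4.22 dB.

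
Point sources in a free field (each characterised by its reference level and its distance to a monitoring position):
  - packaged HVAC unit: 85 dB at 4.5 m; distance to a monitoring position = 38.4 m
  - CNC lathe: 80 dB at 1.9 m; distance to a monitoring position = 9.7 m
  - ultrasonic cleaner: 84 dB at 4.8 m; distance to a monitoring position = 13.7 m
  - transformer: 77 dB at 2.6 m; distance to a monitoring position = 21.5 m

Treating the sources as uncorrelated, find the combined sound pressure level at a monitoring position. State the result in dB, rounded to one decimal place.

76.0 dB

Apply inverse-square spreading to bring every level to the receiver, then sum 10^(L/10).
packaged HVAC unit: 85 − 20·log₁₀(38.4/4.5) = 85 − 18.62 = 66.38 dB.
CNC lathe: 80 − 20·log₁₀(9.7/1.9) = 80 − 14.16 = 65.84 dB.
ultrasonic cleaner: 84 − 20·log₁₀(13.7/4.8) = 84 − 9.11 = 74.89 dB.
transformer: 77 − 20·log₁₀(21.5/2.6) = 77 − 18.35 = 58.65 dB.
Σ 10^(L/10) = 3.975e+07 → L_total = 10·log₁₀(3.975e+07) = 75.99 dB.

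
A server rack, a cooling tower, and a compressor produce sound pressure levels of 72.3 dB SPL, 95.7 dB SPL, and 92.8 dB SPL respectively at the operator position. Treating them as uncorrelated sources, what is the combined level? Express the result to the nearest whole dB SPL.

Incoherent sources combine by intensity addition: L_total = 10·log₁₀(Σ 10^(L_i/10)).
Σ 10^(L/10) = 10^(72.3/10) + 10^(95.7/10) + 10^(92.8/10) = 5.638e+09.
L_total = 10·log₁₀(5.638e+09) = 97.51 dB SPL.

98 dB SPL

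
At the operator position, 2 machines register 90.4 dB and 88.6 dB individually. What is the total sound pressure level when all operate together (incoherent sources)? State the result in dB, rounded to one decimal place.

92.6 dB

Incoherent sources combine by intensity addition: L_total = 10·log₁₀(Σ 10^(L_i/10)).
Σ 10^(L/10) = 10^(90.4/10) + 10^(88.6/10) = 1.821e+09.
L_total = 10·log₁₀(1.821e+09) = 92.60 dB.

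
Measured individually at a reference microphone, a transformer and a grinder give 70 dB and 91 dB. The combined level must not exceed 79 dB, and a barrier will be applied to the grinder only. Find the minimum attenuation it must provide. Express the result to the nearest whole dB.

13 dB

Everything except the grinder sums to 10^(70/10) = 1.000e+07 in linear terms, 70.00 dB.
The limit corresponds to 10^(79/10) = 7.943e+07; subtracting the fixed part leaves 6.943e+07 for the grinder, i.e. 78.42 dB.
Required insertion loss = 91 − 78.42 = 12.58 dB.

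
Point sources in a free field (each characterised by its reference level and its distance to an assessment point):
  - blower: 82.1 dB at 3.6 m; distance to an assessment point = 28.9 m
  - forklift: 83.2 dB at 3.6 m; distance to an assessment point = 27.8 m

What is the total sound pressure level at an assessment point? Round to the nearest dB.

68 dB

First find each source's level at the receiver (point-source: −20·log₁₀(r/r_ref)), then combine on an intensity basis.
blower: 82.1 − 20·log₁₀(28.9/3.6) = 82.1 − 18.09 = 64.01 dB.
forklift: 83.2 − 20·log₁₀(27.8/3.6) = 83.2 − 17.75 = 65.45 dB.
Σ 10^(L/10) = 6.020e+06 → L_total = 10·log₁₀(6.020e+06) = 67.80 dB.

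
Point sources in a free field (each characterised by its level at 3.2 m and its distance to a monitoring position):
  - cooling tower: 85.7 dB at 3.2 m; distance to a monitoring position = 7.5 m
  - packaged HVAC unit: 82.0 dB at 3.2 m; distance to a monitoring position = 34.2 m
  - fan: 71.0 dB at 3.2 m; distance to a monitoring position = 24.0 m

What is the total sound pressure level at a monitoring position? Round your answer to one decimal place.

Propagate each source to the receiver with L = L_ref − 20·log₁₀(r/r_ref), then add intensities.
cooling tower: 85.7 − 20·log₁₀(7.5/3.2) = 85.7 − 7.40 = 78.30 dB.
packaged HVAC unit: 82.0 − 20·log₁₀(34.2/3.2) = 82.0 − 20.58 = 61.42 dB.
fan: 71.0 − 20·log₁₀(24.0/3.2) = 71.0 − 17.50 = 53.50 dB.
Σ 10^(L/10) = 6.925e+07 → L_total = 10·log₁₀(6.925e+07) = 78.40 dB.

78.4 dB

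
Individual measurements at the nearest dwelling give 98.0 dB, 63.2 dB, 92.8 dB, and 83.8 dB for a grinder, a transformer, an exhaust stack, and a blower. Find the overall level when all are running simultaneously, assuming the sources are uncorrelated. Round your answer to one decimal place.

99.3 dB

Incoherent sources combine by intensity addition: L_total = 10·log₁₀(Σ 10^(L_i/10)).
Σ 10^(L/10) = 10^(98.0/10) + 10^(63.2/10) + 10^(92.8/10) + 10^(83.8/10) = 8.457e+09.
L_total = 10·log₁₀(8.457e+09) = 99.27 dB.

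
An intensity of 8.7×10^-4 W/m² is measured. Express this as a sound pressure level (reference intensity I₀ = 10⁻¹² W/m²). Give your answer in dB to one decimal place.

I/I₀ = 8.7×10^-4/10⁻¹² = 8.7×10^8, and L = 10·log₁₀(I/I₀).
L = 10·(0.9395 + 8) = 89.40 dB.

89.4 dB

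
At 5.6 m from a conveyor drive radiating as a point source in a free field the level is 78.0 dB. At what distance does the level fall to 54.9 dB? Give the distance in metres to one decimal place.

For a point source L₁ − L₂ = 20·log₁₀(r₂/r₁), so r₂ = r₁·10^((L₁−L₂)/20).
r₂ = 5.6·10^((78.0−54.9)/20) = 5.6·10^(23.1/20) = 80.02 m.

80.0 m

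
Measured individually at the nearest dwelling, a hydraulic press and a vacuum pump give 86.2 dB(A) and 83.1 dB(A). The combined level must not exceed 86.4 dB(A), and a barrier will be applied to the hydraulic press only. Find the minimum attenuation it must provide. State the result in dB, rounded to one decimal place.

2.5 dB

Everything except the hydraulic press sums to 10^(83.1/10) = 2.042e+08 in linear terms, 83.10 dB(A).
The limit corresponds to 10^(86.4/10) = 4.365e+08; subtracting the fixed part leaves 2.323e+08 for the hydraulic press, i.e. 83.66 dB(A).
Required insertion loss = 86.2 − 83.66 = 2.54 dB.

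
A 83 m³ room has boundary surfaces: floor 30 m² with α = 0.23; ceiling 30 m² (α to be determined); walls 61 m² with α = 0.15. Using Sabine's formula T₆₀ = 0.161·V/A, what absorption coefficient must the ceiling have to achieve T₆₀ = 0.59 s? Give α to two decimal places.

A = 0.161·V/T₆₀ = 0.161·83/0.59 = 22.65 m² sabins.
Absorption from the other surfaces = 30·0.23 + 61·0.15 = 16.05 m², so the ceiling must supply 6.60 m² over 30 m².
α = 6.60/30 = 0.220.

0.22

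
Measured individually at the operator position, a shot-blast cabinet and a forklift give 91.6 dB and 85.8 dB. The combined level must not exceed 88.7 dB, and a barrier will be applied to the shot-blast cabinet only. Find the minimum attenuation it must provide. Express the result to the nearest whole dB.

6 dB

Fixed contribution from the other source: Σ 10^(L/10) = 10^(85.8/10) = 3.802e+08 (85.80 dB).
To meet 88.7 dB overall, the treated shot-blast cabinet may contribute at most 10^(88.7/10) − 3.802e+08 = 3.611e+08, i.e. 85.58 dB.
Required insertion loss = 91.6 − 85.58 = 6.02 dB.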